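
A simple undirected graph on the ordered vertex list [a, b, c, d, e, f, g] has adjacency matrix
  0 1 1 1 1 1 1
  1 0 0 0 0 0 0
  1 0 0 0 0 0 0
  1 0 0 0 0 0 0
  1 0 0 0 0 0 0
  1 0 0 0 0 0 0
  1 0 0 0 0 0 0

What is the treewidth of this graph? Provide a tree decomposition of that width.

Treewidth 1.
One such decomposition:
Bags: B1 = {a, g}  B2 = {a, f}  B3 = {a, d}  B4 = {a, b}  B5 = {a, e}  B6 = {a, c}
Tree: B1–B2, B2–B3, B2–B4, B4–B5, B2–B6

Each bag holds 2 vertices, so the decomposition has width 1, which upper-bounds the treewidth. G has an edge, so its treewidth is at least 1. Therefore the treewidth is 1.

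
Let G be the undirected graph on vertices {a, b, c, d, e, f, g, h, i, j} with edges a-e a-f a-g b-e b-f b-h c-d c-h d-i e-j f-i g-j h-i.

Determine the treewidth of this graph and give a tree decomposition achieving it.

Treewidth 2.
Bags: B1 = {e, g, j}  B2 = {a, e, g}  B3 = {a, b, e}  B4 = {a, b, f}  B5 = {b, f, h}  B6 = {f, h, i}  B7 = {c, h, i}  B8 = {c, d, i}
Tree: B1–B2, B2–B3, B3–B4, B4–B5, B5–B6, B6–B7, B7–B8

Each bag holds 3 vertices, so the decomposition has width 2, which upper-bounds the treewidth. The edges j–g–a–e–j form a cycle, so G is not a tree and its treewidth is at least 2. The upper and lower bounds meet at 2, so that is the treewidth.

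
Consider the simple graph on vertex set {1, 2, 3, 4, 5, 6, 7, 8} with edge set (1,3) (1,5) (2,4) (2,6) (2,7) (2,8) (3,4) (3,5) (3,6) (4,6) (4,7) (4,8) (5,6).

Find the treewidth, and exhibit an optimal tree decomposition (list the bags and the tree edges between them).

The largest bag has 3 vertices, giving width 2; this decomposition certifies tw(G) ≤ 2. On the other hand G contains the 3-clique {1, 3, 5}. A clique must lie in a single bag of any decomposition, so no decomposition can have width below 2. Combining the bounds, tw(G) = 2.

Treewidth 2.
One optimal decomposition is:
Bags: B1 = {2, 4, 6}  B2 = {2, 4, 8}  B3 = {2, 4, 7}  B4 = {3, 4, 6}  B5 = {3, 5, 6}  B6 = {1, 3, 5}
Tree: B1–B2, B1–B3, B1–B4, B4–B5, B5–B6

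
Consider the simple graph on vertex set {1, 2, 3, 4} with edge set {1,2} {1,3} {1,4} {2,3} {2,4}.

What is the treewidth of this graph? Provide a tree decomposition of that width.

Every bag has size at most 3, so the width is 3 − 1 = 2 and tw(G) ≤ 2. Conversely, {1, 2, 3} is a clique of size 3, and the vertices of any clique must share a bag in every tree decomposition; so some bag has ≥ 3 vertices and tw(G) ≥ 2. Combining the bounds, tw(G) = 2.

Treewidth 2.
One optimal decomposition is:
Bags: B1 = {1, 2, 3}  B2 = {1, 2, 4}
Tree: B1–B2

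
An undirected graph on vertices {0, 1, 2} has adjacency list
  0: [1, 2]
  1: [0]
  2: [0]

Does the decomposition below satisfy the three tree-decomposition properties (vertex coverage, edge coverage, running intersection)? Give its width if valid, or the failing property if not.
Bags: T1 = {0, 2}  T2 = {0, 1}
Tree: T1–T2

Yes; width 1.

Vertex coverage: the bags together contain {0, 1, 2}, the full vertex set. Edge coverage: each edge of G has both endpoints in at least one bag. Running intersection: for every vertex, the bags containing it form a connected subtree. All three properties hold, so this is a valid tree decomposition of width max|bag| − 1 = 1, and hence tw(G) ≤ 1.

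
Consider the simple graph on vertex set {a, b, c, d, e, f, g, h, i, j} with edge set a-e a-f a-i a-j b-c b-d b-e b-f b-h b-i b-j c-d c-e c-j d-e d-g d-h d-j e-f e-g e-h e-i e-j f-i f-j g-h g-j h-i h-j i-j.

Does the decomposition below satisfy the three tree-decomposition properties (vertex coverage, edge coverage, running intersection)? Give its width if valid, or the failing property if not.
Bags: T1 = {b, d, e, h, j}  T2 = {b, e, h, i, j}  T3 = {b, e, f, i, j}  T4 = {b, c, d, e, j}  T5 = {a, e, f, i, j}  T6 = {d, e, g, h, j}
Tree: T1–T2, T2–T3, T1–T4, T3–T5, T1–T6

Yes; width 4.

Vertex coverage: the bags together contain {a, b, c, d, e, f, g, h, i, j}, the full vertex set. Edge coverage: each edge of G has both endpoints in at least one bag. Running intersection: for every vertex, the bags containing it form a connected subtree. All three properties hold, so this is a valid tree decomposition of width max|bag| − 1 = 4, and hence tw(G) ≤ 4.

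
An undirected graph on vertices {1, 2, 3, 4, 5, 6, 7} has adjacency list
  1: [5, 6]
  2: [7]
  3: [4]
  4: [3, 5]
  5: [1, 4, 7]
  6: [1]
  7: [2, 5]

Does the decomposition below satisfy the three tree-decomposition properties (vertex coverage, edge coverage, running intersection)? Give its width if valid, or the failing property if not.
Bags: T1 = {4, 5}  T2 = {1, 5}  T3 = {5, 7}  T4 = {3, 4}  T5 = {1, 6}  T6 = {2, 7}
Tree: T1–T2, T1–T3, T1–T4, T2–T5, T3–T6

Yes; width 1.

Vertex coverage: the bags together contain {1, 2, 3, 4, 5, 6, 7}, the full vertex set. Edge coverage: each edge of G has both endpoints in at least one bag. Running intersection: for every vertex, the bags containing it form a connected subtree. All three properties hold, so this is a valid tree decomposition of width max|bag| − 1 = 1, and hence tw(G) ≤ 1.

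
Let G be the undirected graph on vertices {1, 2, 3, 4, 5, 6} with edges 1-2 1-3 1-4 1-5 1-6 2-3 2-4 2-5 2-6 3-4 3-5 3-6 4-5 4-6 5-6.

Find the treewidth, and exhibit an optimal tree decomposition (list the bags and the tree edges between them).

Treewidth 5.
One optimal decomposition is:
Bags: B1 = {1, 2, 3, 4, 5, 6}
Tree: (single bag)

With just one bag of size 6, the width is 6 − 1 = 5, so tw(G) ≤ 5. Conversely, {1, 2, 3, 4, 5, 6} is a clique of size 6, and the vertices of any clique must share a bag in every tree decomposition; so some bag has ≥ 6 vertices and tw(G) ≥ 5. Hence tw(G) = 5 exactly.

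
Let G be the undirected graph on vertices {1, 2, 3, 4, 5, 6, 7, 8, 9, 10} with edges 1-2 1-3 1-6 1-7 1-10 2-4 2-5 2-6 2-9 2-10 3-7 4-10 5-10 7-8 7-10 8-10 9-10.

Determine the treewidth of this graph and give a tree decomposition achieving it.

Treewidth 2.
Bags: B1 = {1, 7, 10}  B2 = {1, 2, 10}  B3 = {1, 2, 6}  B4 = {2, 9, 10}  B5 = {2, 5, 10}  B6 = {7, 8, 10}  B7 = {1, 3, 7}  B8 = {2, 4, 10}
Tree: B1–B2, B2–B3, B2–B4, B2–B5, B1–B6, B1–B7, B2–B8

Every bag has size at most 3, so the width is 3 − 1 = 2 and tw(G) ≤ 2. Conversely, {7, 8, 10} is a clique of size 3, and the vertices of any clique must share a bag in every tree decomposition; so some bag has ≥ 3 vertices and tw(G) ≥ 2. Therefore the treewidth is 2.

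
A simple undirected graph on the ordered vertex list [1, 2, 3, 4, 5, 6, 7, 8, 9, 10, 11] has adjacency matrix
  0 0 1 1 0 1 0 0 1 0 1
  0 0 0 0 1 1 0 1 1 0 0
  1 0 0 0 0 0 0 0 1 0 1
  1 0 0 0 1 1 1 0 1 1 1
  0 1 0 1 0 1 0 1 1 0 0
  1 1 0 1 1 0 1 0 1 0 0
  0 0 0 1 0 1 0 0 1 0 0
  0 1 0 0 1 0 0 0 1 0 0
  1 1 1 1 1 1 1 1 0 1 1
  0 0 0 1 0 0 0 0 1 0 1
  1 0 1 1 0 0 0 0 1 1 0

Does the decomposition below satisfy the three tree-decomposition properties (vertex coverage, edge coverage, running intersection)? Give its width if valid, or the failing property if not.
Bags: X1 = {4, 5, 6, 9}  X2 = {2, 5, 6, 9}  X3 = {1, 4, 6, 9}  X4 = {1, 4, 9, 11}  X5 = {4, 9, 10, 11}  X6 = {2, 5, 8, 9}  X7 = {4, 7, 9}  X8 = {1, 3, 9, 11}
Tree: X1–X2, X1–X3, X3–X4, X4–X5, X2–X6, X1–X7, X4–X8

A tree decomposition must satisfy three properties: every vertex lies in some bag; for every edge, both endpoints lie together in some bag; and for every vertex, the bags containing it form a connected subtree. Here edge (6,7) lies in no bag, so the decomposition is invalid.

No — edge (6,7) lies in no bag.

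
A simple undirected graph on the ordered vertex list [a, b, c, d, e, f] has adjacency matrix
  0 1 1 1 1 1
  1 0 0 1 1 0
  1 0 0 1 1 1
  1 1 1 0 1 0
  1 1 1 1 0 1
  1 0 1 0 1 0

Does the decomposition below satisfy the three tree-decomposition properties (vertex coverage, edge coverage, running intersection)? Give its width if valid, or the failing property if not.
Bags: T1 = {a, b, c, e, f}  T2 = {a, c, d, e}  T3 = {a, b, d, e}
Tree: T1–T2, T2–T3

A tree decomposition must satisfy three properties: every vertex lies in some bag; for every edge, both endpoints lie together in some bag; and for every vertex, the bags containing it form a connected subtree. Here bags containing vertex b are not connected in the tree, so the decomposition is invalid.

No — bags containing vertex b are not connected in the tree.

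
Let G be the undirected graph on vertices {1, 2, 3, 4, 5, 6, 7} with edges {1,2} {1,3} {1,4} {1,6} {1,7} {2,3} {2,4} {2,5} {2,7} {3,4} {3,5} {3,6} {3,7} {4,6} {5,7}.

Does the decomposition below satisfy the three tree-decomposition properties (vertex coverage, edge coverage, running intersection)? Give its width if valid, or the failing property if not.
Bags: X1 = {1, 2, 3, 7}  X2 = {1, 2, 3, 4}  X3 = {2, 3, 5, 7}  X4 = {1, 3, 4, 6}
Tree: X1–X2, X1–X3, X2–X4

Yes; width 3.

Checking the three conditions: (i) the bags cover all of {1, 2, 3, 4, 5, 6, 7}; (ii) for each edge, some bag contains both endpoints; (iii) the bags containing any fixed vertex form a subtree. All hold, so the decomposition is valid with width 4 − 1 = 3.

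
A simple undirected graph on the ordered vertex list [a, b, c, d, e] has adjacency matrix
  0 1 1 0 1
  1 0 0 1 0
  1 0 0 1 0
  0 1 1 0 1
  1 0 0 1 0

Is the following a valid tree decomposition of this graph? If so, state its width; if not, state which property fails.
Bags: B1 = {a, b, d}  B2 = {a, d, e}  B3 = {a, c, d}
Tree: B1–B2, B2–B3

Yes; width 2.

Checking the three conditions: (i) the bags cover all of {a, b, c, d, e}; (ii) for each edge, some bag contains both endpoints; (iii) the bags containing any fixed vertex form a subtree. All hold, so the decomposition is valid with width 3 − 1 = 2.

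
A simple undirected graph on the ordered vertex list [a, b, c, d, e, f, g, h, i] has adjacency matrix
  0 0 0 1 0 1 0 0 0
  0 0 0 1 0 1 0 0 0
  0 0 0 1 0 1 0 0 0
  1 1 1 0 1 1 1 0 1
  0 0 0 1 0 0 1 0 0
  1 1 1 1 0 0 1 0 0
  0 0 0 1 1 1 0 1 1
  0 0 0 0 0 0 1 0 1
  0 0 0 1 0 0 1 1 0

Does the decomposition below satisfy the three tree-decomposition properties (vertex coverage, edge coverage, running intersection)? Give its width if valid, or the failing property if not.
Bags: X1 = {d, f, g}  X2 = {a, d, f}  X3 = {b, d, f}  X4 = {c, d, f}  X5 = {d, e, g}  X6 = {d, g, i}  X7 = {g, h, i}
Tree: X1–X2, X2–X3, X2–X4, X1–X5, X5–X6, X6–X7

Yes; width 2.

Every vertex of G appears in some bag (union = {a, b, c, d, e, f, g, h, i}); every edge is covered by a bag; and for each vertex v the set of bags containing v is connected in the bag tree. The decomposition is therefore valid. The largest bag has 3 vertices, so the width is 2.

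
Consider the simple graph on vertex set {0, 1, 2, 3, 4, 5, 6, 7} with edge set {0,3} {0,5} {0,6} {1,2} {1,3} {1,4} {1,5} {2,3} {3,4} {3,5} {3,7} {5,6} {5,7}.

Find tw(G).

2

A width-2 tree decomposition is:
Bags: B1 = {0, 3, 5}  B2 = {3, 5, 7}  B3 = {1, 3, 5}  B4 = {0, 5, 6}  B5 = {1, 3, 4}  B6 = {1, 2, 3}
Tree: B1–B2, B2–B3, B1–B4, B3–B5, B5–B6
The largest bag has 3 vertices, giving width 2; this decomposition certifies tw(G) ≤ 2. On the other hand G contains the 3-clique {0, 3, 5}. A clique must lie in a single bag of any decomposition, so no decomposition can have width below 2. Therefore the treewidth is 2.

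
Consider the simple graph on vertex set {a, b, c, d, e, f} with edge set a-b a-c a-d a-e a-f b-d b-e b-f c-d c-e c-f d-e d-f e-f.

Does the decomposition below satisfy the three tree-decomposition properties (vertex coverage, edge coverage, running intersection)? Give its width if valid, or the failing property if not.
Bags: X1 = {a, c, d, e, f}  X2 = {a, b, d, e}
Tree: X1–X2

No — edge (f,b) lies in no bag.

A tree decomposition must satisfy three properties: every vertex lies in some bag; for every edge, both endpoints lie together in some bag; and for every vertex, the bags containing it form a connected subtree. Here edge (f,b) lies in no bag, so the decomposition is invalid.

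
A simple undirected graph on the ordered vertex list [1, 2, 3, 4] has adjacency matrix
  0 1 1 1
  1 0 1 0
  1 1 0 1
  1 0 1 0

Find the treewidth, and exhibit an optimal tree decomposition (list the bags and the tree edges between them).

Each bag holds 3 vertices, so the decomposition has width 2, which upper-bounds the treewidth. Conversely, {1, 2, 3} is a clique of size 3, and the vertices of any clique must share a bag in every tree decomposition; so some bag has ≥ 3 vertices and tw(G) ≥ 2. The upper and lower bounds meet at 2, so that is the treewidth.

Treewidth 2.
One optimal decomposition is:
Bags: B1 = {1, 2, 3}  B2 = {1, 3, 4}
Tree: B1–B2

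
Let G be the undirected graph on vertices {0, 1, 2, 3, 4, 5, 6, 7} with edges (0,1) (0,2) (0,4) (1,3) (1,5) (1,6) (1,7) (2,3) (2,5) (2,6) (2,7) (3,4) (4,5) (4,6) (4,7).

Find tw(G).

A width-3 tree decomposition is:
Bags: B1 = {1, 2, 4, 7}  B2 = {1, 2, 3, 4}  B3 = {1, 2, 4, 5}  B4 = {1, 2, 4, 6}  B5 = {0, 1, 2, 4}
Tree: B1–B2, B2–B3, B3–B4, B4–B5
The largest bag has 4 vertices, giving width 3; this decomposition certifies tw(G) ≤ 3. For the lower bound: the 4 vertex sets {1,7}, {2,3}, {4}, {5} are disjoint, each induces a connected subgraph, and every pair is joined by at least one edge of G. Contracting each set to a single vertex therefore yields K_{4} as a minor, and since treewidth is minor-monotone, tw(G) ≥ tw(K_{4}) = 3. Combining the bounds, tw(G) = 3.

3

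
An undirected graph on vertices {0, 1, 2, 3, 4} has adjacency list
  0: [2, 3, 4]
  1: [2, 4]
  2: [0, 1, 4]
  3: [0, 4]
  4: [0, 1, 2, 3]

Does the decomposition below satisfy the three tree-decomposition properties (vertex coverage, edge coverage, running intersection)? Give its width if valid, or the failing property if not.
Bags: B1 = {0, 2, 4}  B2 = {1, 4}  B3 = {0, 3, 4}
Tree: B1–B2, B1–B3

No — edge (2,1) lies in no bag.

A tree decomposition must satisfy three properties: every vertex lies in some bag; for every edge, both endpoints lie together in some bag; and for every vertex, the bags containing it form a connected subtree. Here edge (2,1) lies in no bag, so the decomposition is invalid.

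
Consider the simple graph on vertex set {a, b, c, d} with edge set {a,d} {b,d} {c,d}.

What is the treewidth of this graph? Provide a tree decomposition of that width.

Each bag holds 2 vertices, so the decomposition has width 1, which upper-bounds the treewidth. G has an edge, so its treewidth is at least 1. Therefore the treewidth is 1.

Treewidth 1.
One optimal decomposition is:
Bags: B1 = {a, d}  B2 = {c, d}  B3 = {b, d}
Tree: B1–B2, B1–B3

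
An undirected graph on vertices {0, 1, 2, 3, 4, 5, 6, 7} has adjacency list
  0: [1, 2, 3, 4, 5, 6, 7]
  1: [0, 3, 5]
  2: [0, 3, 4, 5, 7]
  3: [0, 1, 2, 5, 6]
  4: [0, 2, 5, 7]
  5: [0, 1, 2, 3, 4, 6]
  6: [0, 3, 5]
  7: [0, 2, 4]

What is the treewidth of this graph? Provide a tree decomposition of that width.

Each bag holds 4 vertices, so the decomposition has width 3, which upper-bounds the treewidth. Conversely, {0, 1, 3, 5} is a clique of size 4, and the vertices of any clique must share a bag in every tree decomposition; so some bag has ≥ 4 vertices and tw(G) ≥ 3. Hence tw(G) = 3 exactly.

Treewidth 3.
One optimal decomposition is:
Bags: B1 = {0, 2, 4, 5}  B2 = {0, 2, 3, 5}  B3 = {0, 1, 3, 5}  B4 = {0, 2, 4, 7}  B5 = {0, 3, 5, 6}
Tree: B1–B2, B2–B3, B1–B4, B3–B5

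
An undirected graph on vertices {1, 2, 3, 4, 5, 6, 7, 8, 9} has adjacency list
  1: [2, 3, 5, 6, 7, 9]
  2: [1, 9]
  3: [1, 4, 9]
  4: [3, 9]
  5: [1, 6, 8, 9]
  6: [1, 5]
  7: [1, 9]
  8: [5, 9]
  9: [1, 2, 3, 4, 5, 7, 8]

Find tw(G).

2

A width-2 tree decomposition is:
Bags: B1 = {1, 2, 9}  B2 = {1, 3, 9}  B3 = {1, 5, 9}  B4 = {5, 8, 9}  B5 = {1, 7, 9}  B6 = {3, 4, 9}  B7 = {1, 5, 6}
Tree: B1–B2, B2–B3, B3–B4, B2–B5, B2–B6, B3–B7
Every bag has size at most 3, so the width is 3 − 1 = 2 and tw(G) ≤ 2. For the lower bound, the 3 vertices {5, 8, 9} are pairwise adjacent, and any tree decomposition puts a clique entirely inside one bag — forcing width ≥ 2. Hence tw(G) = 2 exactly.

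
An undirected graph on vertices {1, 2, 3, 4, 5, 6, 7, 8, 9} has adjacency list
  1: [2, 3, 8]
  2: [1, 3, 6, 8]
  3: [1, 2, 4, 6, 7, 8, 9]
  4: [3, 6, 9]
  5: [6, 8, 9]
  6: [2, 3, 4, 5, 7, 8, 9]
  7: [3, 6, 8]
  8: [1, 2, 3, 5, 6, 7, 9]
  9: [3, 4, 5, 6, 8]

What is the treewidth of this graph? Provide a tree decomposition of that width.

Treewidth 3.
Bags: B1 = {3, 6, 8, 9}  B2 = {3, 6, 7, 8}  B3 = {2, 3, 6, 8}  B4 = {5, 6, 8, 9}  B5 = {3, 4, 6, 9}  B6 = {1, 2, 3, 8}
Tree: B1–B2, B2–B3, B1–B4, B1–B5, B3–B6

Every bag has size at most 4, so the width is 4 − 1 = 3 and tw(G) ≤ 3. On the other hand G contains the 4-clique {1, 2, 3, 8}. A clique must lie in a single bag of any decomposition, so no decomposition can have width below 3. The upper and lower bounds meet at 3, so that is the treewidth.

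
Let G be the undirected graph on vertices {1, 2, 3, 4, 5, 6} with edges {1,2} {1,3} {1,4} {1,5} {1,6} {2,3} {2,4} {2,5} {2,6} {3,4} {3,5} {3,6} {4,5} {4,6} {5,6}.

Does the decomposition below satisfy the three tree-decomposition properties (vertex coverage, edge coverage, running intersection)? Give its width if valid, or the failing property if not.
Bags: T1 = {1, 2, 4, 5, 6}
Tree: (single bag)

A tree decomposition must satisfy three properties: every vertex lies in some bag; for every edge, both endpoints lie together in some bag; and for every vertex, the bags containing it form a connected subtree. Here vertex 3 appears in no bag, so the decomposition is invalid.

No — vertex 3 appears in no bag.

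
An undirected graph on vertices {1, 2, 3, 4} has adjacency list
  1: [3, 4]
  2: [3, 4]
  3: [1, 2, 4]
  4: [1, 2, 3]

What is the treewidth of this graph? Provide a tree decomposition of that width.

The largest bag has 3 vertices, giving width 2; this decomposition certifies tw(G) ≤ 2. For the lower bound, the 3 vertices {1, 3, 4} are pairwise adjacent, and any tree decomposition puts a clique entirely inside one bag — forcing width ≥ 2. Hence tw(G) = 2 exactly.

Treewidth 2.
One such decomposition:
Bags: B1 = {2, 3, 4}  B2 = {1, 3, 4}
Tree: B1–B2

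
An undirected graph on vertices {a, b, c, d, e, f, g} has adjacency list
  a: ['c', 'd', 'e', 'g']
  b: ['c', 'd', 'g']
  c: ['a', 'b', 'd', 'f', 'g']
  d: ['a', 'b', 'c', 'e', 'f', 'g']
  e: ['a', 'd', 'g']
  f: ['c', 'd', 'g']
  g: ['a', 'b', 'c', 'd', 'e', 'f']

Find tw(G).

3

A width-3 tree decomposition is:
Bags: B1 = {c, d, f, g}  B2 = {b, c, d, g}  B3 = {a, c, d, g}  B4 = {a, d, e, g}
Tree: B1–B2, B1–B3, B3–B4
The largest bag has 4 vertices, giving width 3; this decomposition certifies tw(G) ≤ 3. For the lower bound, the 4 vertices {a, d, e, g} are pairwise adjacent, and any tree decomposition puts a clique entirely inside one bag — forcing width ≥ 3. Hence tw(G) = 3 exactly.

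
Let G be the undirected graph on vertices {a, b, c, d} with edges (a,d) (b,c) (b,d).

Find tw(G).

A width-1 tree decomposition is:
Bags: B1 = {b, c}  B2 = {b, d}  B3 = {a, d}
Tree: B1–B2, B2–B3
The largest bag has 2 vertices, giving width 1; this decomposition certifies tw(G) ≤ 1. Since G has at least one edge (e.g. c–b), it is not an edgeless graph, so tw(G) ≥ 1. Hence tw(G) = 1 exactly.

1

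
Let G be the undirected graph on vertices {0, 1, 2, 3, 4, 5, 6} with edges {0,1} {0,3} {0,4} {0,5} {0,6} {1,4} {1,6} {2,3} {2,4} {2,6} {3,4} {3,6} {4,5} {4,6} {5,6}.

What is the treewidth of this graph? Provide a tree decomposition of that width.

Every bag has size at most 4, so the width is 4 − 1 = 3 and tw(G) ≤ 3. Conversely, {0, 1, 4, 6} is a clique of size 4, and the vertices of any clique must share a bag in every tree decomposition; so some bag has ≥ 4 vertices and tw(G) ≥ 3. The upper and lower bounds meet at 3, so that is the treewidth.

Treewidth 3.
One such decomposition:
Bags: B1 = {0, 4, 5, 6}  B2 = {0, 1, 4, 6}  B3 = {0, 3, 4, 6}  B4 = {2, 3, 4, 6}
Tree: B1–B2, B2–B3, B3–B4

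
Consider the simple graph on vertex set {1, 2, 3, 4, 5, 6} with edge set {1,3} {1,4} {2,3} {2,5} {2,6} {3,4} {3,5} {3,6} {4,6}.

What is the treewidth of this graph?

2

A width-2 tree decomposition is:
Bags: B1 = {2, 3, 6}  B2 = {3, 4, 6}  B3 = {1, 3, 4}  B4 = {2, 3, 5}
Tree: B1–B2, B2–B3, B1–B4
The largest bag has 3 vertices, giving width 2; this decomposition certifies tw(G) ≤ 2. On the other hand G contains the 3-clique {1, 3, 4}. A clique must lie in a single bag of any decomposition, so no decomposition can have width below 2. Combining the bounds, tw(G) = 2.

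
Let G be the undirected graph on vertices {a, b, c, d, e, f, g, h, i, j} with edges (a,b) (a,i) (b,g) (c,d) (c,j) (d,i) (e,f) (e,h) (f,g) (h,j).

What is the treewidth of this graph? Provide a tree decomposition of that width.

Every bag has size at most 3, so the width is 3 − 1 = 2 and tw(G) ≤ 2. Since h–e–f–g–b–a–i–d–c–j–h is a cycle in G, G is not acyclic. Forests are exactly the graphs of treewidth ≤ 1, so tw(G) ≥ 2. Hence tw(G) = 2 exactly.

Treewidth 2.
One such decomposition:
Bags: B1 = {e, f, h}  B2 = {f, g, h}  B3 = {b, g, h}  B4 = {a, b, h}  B5 = {a, h, i}  B6 = {d, h, i}  B7 = {c, d, h}  B8 = {c, h, j}
Tree: B1–B2, B2–B3, B3–B4, B4–B5, B5–B6, B6–B7, B7–B8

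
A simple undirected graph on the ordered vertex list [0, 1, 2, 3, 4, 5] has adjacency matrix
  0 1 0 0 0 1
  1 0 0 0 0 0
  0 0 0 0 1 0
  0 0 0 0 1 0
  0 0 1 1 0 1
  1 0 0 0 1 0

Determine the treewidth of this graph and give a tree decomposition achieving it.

Treewidth 1.
One optimal decomposition is:
Bags: B1 = {4, 5}  B2 = {0, 5}  B3 = {2, 4}  B4 = {0, 1}  B5 = {3, 4}
Tree: B1–B2, B1–B3, B2–B4, B3–B5

Each bag holds 2 vertices, so the decomposition has width 1, which upper-bounds the treewidth. Any graph with an edge has treewidth ≥ 1, and G has the edge 5–4. Therefore the treewidth is 1.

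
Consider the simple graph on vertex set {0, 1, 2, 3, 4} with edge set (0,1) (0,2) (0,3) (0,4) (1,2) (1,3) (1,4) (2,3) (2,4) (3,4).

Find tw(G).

A width-4 tree decomposition is:
Bags: B1 = {0, 1, 2, 3, 4}
Tree: (single bag)
A single bag containing all 5 vertices is trivially a valid decomposition of width 4. Conversely, {0, 1, 2, 3, 4} is a clique of size 5, and the vertices of any clique must share a bag in every tree decomposition; so some bag has ≥ 5 vertices and tw(G) ≥ 4. Therefore the treewidth is 4.

4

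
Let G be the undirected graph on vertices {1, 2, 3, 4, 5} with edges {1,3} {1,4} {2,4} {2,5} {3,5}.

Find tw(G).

2

A width-2 tree decomposition is:
Bags: B1 = {1, 2, 4}  B2 = {1, 2, 5}  B3 = {1, 3, 5}
Tree: B1–B2, B2–B3
Each bag holds 3 vertices, so the decomposition has width 2, which upper-bounds the treewidth. The edges 1–4–2–5–3–1 form a cycle, so G is not a tree and its treewidth is at least 2. The upper and lower bounds meet at 2, so that is the treewidth.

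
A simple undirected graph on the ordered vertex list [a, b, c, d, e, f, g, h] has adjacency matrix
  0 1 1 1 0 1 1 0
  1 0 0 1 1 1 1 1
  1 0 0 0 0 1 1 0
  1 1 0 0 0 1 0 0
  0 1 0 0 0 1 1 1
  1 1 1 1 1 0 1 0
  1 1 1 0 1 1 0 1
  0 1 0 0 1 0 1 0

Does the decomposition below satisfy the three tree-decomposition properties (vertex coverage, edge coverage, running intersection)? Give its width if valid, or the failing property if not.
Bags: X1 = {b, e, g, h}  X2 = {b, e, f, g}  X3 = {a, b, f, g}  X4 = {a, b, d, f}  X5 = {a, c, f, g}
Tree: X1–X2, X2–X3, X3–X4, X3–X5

Every vertex of G appears in some bag (union = {a, b, c, d, e, f, g, h}); every edge is covered by a bag; and for each vertex v the set of bags containing v is connected in the bag tree. The decomposition is therefore valid. The largest bag has 4 vertices, so the width is 3.

Yes; width 3.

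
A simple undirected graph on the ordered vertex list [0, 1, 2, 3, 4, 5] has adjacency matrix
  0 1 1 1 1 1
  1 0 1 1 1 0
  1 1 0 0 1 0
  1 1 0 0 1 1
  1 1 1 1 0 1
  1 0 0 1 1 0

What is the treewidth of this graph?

3

A width-3 tree decomposition is:
Bags: B1 = {0, 1, 3, 4}  B2 = {0, 3, 4, 5}  B3 = {0, 1, 2, 4}
Tree: B1–B2, B1–B3
Every bag has size at most 4, so the width is 4 − 1 = 3 and tw(G) ≤ 3. For the lower bound, the 4 vertices {0, 1, 2, 4} are pairwise adjacent, and any tree decomposition puts a clique entirely inside one bag — forcing width ≥ 3. Combining the bounds, tw(G) = 3.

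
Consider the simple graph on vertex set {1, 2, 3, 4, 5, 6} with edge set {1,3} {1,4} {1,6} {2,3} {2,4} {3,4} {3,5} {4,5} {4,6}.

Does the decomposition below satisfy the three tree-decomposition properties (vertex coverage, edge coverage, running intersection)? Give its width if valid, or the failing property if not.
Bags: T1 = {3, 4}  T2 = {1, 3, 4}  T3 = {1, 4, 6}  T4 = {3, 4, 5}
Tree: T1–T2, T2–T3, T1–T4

A tree decomposition must satisfy three properties: every vertex lies in some bag; for every edge, both endpoints lie together in some bag; and for every vertex, the bags containing it form a connected subtree. Here vertex 2 appears in no bag, so the decomposition is invalid.

No — vertex 2 appears in no bag.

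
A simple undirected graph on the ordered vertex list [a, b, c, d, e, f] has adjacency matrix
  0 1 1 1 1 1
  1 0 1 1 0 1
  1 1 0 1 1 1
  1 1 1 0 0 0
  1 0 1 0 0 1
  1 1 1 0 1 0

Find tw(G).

3

A width-3 tree decomposition is:
Bags: B1 = {a, b, c, f}  B2 = {a, b, c, d}  B3 = {a, c, e, f}
Tree: B1–B2, B1–B3
The largest bag has 4 vertices, giving width 3; this decomposition certifies tw(G) ≤ 3. For the lower bound, the 4 vertices {a, b, c, d} are pairwise adjacent, and any tree decomposition puts a clique entirely inside one bag — forcing width ≥ 3. Combining the bounds, tw(G) = 3.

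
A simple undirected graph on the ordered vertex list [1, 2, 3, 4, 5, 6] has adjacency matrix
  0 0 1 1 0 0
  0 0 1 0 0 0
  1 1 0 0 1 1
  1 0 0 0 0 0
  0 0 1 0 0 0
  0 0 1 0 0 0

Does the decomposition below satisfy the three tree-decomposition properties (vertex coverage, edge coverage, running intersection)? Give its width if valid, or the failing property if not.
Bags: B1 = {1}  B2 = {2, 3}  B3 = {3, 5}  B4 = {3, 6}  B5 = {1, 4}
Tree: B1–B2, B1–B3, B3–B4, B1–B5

A tree decomposition must satisfy three properties: every vertex lies in some bag; for every edge, both endpoints lie together in some bag; and for every vertex, the bags containing it form a connected subtree. Here edge (3,1) lies in no bag, so the decomposition is invalid.

No — edge (3,1) lies in no bag.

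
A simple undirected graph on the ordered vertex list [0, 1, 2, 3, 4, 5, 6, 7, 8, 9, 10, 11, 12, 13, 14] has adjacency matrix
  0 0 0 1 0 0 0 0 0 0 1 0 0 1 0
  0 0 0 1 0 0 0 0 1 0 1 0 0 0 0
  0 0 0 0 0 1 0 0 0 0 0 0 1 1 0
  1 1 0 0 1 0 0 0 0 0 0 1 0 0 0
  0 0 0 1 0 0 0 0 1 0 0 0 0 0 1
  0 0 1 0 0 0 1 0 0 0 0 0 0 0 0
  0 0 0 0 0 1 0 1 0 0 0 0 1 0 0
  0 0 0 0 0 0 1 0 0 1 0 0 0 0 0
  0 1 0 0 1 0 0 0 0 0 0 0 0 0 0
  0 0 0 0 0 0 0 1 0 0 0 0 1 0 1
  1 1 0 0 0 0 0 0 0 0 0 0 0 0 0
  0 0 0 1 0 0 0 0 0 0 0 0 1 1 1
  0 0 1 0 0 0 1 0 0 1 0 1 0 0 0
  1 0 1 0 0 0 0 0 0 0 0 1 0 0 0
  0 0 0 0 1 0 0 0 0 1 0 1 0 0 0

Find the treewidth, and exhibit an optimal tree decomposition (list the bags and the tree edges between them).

Treewidth 3.
One such decomposition:
Bags: B1 = {5, 6, 7, 9}  B2 = {5, 6, 9, 12}  B3 = {2, 5, 9, 12}  B4 = {2, 9, 12, 14}  B5 = {2, 11, 12, 14}  B6 = {2, 11, 13, 14}  B7 = {4, 11, 13, 14}  B8 = {3, 4, 11, 13}  B9 = {0, 3, 4, 13}  B10 = {0, 3, 4, 8}  B11 = {0, 1, 3, 8}  B12 = {0, 1, 8, 10}
Tree: B1–B2, B2–B3, B3–B4, B4–B5, B5–B6, B6–B7, B7–B8, B8–B9, B9–B10, B10–B11, B11–B12

Each bag holds 4 vertices, so the decomposition has width 3, which upper-bounds the treewidth. For the lower bound: the 4 vertex sets {5,6,7}, {9}, {12}, {2,11,13,14} are disjoint, each induces a connected subgraph, and every pair is joined by at least one edge of G. Contracting each set to a single vertex therefore yields K_{4} as a minor, and since treewidth is minor-monotone, tw(G) ≥ tw(K_{4}) = 3. Combining the bounds, tw(G) = 3.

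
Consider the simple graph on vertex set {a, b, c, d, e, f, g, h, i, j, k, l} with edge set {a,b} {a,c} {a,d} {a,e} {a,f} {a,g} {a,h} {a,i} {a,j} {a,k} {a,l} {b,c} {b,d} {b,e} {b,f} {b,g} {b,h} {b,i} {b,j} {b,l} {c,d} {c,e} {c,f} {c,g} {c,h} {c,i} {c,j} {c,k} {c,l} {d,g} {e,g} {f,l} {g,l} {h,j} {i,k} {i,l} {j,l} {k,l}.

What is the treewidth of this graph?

4

A width-4 tree decomposition is:
Bags: B1 = {a, b, c, i, l}  B2 = {a, b, c, g, l}  B3 = {a, b, c, j, l}  B4 = {a, b, c, e, g}  B5 = {a, b, c, h, j}  B6 = {a, c, i, k, l}  B7 = {a, b, c, d, g}  B8 = {a, b, c, f, l}
Tree: B1–B2, B2–B3, B2–B4, B3–B5, B1–B6, B4–B7, B1–B8
Each bag holds 5 vertices, so the decomposition has width 4, which upper-bounds the treewidth. On the other hand G contains the 5-clique {a, c, i, k, l}. A clique must lie in a single bag of any decomposition, so no decomposition can have width below 4. Combining the bounds, tw(G) = 4.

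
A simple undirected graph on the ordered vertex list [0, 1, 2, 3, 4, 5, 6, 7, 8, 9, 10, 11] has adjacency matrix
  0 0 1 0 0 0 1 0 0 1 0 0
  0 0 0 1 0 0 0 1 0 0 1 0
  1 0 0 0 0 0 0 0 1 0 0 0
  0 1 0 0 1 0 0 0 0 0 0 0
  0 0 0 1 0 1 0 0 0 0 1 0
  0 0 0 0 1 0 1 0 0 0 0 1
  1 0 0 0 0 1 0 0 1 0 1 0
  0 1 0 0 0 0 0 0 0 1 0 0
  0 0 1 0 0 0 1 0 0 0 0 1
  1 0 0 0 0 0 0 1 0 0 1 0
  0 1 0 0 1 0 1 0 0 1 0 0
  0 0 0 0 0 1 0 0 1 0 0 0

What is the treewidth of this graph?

3

A width-3 tree decomposition is:
Bags: B1 = {1, 3, 7, 9}  B2 = {1, 3, 9, 10}  B3 = {3, 4, 9, 10}  B4 = {0, 4, 9, 10}  B5 = {0, 4, 6, 10}  B6 = {0, 4, 5, 6}  B7 = {0, 2, 5, 6}  B8 = {2, 5, 6, 8}  B9 = {2, 5, 8, 11}
Tree: B1–B2, B2–B3, B3–B4, B4–B5, B5–B6, B6–B7, B7–B8, B8–B9
Each bag holds 4 vertices, so the decomposition has width 3, which upper-bounds the treewidth. For the lower bound: the 4 vertex sets {1,3,7}, {9}, {10}, {0,4,5,6} are disjoint, each induces a connected subgraph, and every pair is joined by at least one edge of G. Contracting each set to a single vertex therefore yields K_{4} as a minor, and since treewidth is minor-monotone, tw(G) ≥ tw(K_{4}) = 3. Combining the bounds, tw(G) = 3.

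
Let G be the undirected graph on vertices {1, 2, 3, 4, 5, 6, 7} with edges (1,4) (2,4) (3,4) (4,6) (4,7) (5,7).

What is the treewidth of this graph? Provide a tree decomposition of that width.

Treewidth 1.
Bags: B1 = {2, 4}  B2 = {4, 7}  B3 = {3, 4}  B4 = {1, 4}  B5 = {5, 7}  B6 = {4, 6}
Tree: B1–B2, B1–B3, B2–B4, B2–B5, B1–B6

The largest bag has 2 vertices, giving width 1; this decomposition certifies tw(G) ≤ 1. Since G has at least one edge (e.g. 2–4), it is not an edgeless graph, so tw(G) ≥ 1. Therefore the treewidth is 1.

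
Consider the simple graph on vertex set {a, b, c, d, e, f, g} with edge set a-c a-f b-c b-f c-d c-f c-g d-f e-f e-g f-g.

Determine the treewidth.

A width-2 tree decomposition is:
Bags: B1 = {c, d, f}  B2 = {b, c, f}  B3 = {c, f, g}  B4 = {e, f, g}  B5 = {a, c, f}
Tree: B1–B2, B2–B3, B3–B4, B2–B5
Each bag holds 3 vertices, so the decomposition has width 2, which upper-bounds the treewidth. Conversely, {e, f, g} is a clique of size 3, and the vertices of any clique must share a bag in every tree decomposition; so some bag has ≥ 3 vertices and tw(G) ≥ 2. Combining the bounds, tw(G) = 2.

2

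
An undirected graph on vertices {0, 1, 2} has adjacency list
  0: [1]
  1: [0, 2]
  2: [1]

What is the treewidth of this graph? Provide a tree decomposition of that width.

Every bag has size at most 2, so the width is 2 − 1 = 1 and tw(G) ≤ 1. Since G has at least one edge (e.g. 1–2), it is not an edgeless graph, so tw(G) ≥ 1. The upper and lower bounds meet at 1, so that is the treewidth.

Treewidth 1.
One such decomposition:
Bags: B1 = {1, 2}  B2 = {0, 1}
Tree: B1–B2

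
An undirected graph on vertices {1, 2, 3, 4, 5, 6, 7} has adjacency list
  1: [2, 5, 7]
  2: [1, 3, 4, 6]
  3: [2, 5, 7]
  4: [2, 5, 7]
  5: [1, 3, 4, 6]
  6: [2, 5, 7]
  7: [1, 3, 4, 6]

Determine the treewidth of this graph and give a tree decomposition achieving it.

Every bag has size at most 4, so the width is 4 − 1 = 3 and tw(G) ≤ 3. For the lower bound: the 4 vertex sets {4,7}, {1,5}, {2}, {3} are disjoint, each induces a connected subgraph, and every pair is joined by at least one edge of G. Contracting each set to a single vertex therefore yields K_{4} as a minor, and since treewidth is minor-monotone, tw(G) ≥ tw(K_{4}) = 3. Hence tw(G) = 3 exactly.

Treewidth 3.
One optimal decomposition is:
Bags: B1 = {2, 4, 5, 7}  B2 = {1, 2, 5, 7}  B3 = {2, 3, 5, 7}  B4 = {2, 5, 6, 7}
Tree: B1–B2, B2–B3, B3–B4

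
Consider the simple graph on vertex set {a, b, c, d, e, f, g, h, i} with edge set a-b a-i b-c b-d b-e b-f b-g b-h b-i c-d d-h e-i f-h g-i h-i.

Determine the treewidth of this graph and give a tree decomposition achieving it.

Treewidth 2.
Bags: B1 = {a, b, i}  B2 = {b, h, i}  B3 = {b, e, i}  B4 = {b, d, h}  B5 = {b, c, d}  B6 = {b, f, h}  B7 = {b, g, i}
Tree: B1–B2, B1–B3, B2–B4, B4–B5, B4–B6, B3–B7

The largest bag has 3 vertices, giving width 2; this decomposition certifies tw(G) ≤ 2. Conversely, {b, d, h} is a clique of size 3, and the vertices of any clique must share a bag in every tree decomposition; so some bag has ≥ 3 vertices and tw(G) ≥ 2. Combining the bounds, tw(G) = 2.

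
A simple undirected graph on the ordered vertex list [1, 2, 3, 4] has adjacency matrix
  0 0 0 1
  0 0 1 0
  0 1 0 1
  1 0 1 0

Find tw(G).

A width-1 tree decomposition is:
Bags: B1 = {2, 3}  B2 = {3, 4}  B3 = {1, 4}
Tree: B1–B2, B2–B3
The largest bag has 2 vertices, giving width 1; this decomposition certifies tw(G) ≤ 1. Since G has at least one edge (e.g. 2–3), it is not an edgeless graph, so tw(G) ≥ 1. Therefore the treewidth is 1.

1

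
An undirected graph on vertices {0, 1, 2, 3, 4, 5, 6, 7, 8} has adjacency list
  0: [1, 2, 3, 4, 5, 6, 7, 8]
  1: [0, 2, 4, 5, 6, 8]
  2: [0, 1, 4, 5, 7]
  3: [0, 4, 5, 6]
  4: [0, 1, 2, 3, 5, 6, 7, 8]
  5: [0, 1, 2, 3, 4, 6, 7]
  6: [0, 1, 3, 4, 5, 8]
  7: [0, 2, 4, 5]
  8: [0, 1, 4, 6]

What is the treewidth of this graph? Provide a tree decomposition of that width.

Every bag has size at most 5, so the width is 5 − 1 = 4 and tw(G) ≤ 4. For the lower bound, the 5 vertices {0, 1, 4, 6, 8} are pairwise adjacent, and any tree decomposition puts a clique entirely inside one bag — forcing width ≥ 4. Hence tw(G) = 4 exactly.

Treewidth 4.
One such decomposition:
Bags: B1 = {0, 2, 4, 5, 7}  B2 = {0, 1, 2, 4, 5}  B3 = {0, 1, 4, 5, 6}  B4 = {0, 3, 4, 5, 6}  B5 = {0, 1, 4, 6, 8}
Tree: B1–B2, B2–B3, B3–B4, B3–B5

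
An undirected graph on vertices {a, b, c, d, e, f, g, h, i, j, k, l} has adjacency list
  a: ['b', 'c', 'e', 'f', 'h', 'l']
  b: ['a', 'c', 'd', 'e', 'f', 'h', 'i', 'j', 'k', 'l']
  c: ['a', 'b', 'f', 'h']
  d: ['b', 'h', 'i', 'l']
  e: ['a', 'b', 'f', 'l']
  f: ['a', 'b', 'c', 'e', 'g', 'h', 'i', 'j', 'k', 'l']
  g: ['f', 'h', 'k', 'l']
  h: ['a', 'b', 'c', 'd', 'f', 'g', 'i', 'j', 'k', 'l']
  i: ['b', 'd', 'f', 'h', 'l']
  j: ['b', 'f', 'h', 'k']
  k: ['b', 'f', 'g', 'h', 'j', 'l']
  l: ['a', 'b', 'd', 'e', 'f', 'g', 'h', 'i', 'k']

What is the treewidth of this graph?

4

A width-4 tree decomposition is:
Bags: B1 = {b, f, h, k, l}  B2 = {b, f, h, i, l}  B3 = {a, b, f, h, l}  B4 = {a, b, c, f, h}  B5 = {f, g, h, k, l}  B6 = {a, b, e, f, l}  B7 = {b, d, h, i, l}  B8 = {b, f, h, j, k}
Tree: B1–B2, B2–B3, B3–B4, B1–B5, B3–B6, B2–B7, B1–B8
Each bag holds 5 vertices, so the decomposition has width 4, which upper-bounds the treewidth. Conversely, {b, d, h, i, l} is a clique of size 5, and the vertices of any clique must share a bag in every tree decomposition; so some bag has ≥ 5 vertices and tw(G) ≥ 4. The upper and lower bounds meet at 4, so that is the treewidth.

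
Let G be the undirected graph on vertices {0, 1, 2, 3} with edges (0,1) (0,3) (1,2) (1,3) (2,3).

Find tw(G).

2

A width-2 tree decomposition is:
Bags: B1 = {0, 1, 3}  B2 = {1, 2, 3}
Tree: B1–B2
Each bag holds 3 vertices, so the decomposition has width 2, which upper-bounds the treewidth. On the other hand G contains the 3-clique {0, 1, 3}. A clique must lie in a single bag of any decomposition, so no decomposition can have width below 2. The upper and lower bounds meet at 2, so that is the treewidth.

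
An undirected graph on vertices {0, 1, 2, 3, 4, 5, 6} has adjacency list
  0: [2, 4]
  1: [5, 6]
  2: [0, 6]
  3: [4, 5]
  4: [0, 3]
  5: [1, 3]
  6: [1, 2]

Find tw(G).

A width-2 tree decomposition is:
Bags: B1 = {3, 4, 5}  B2 = {1, 4, 5}  B3 = {1, 4, 6}  B4 = {2, 4, 6}  B5 = {0, 2, 4}
Tree: B1–B2, B2–B3, B3–B4, B4–B5
Each bag holds 3 vertices, so the decomposition has width 2, which upper-bounds the treewidth. The edges 4–3–5–1–6–2–0–4 form a cycle, so G is not a tree and its treewidth is at least 2. Hence tw(G) = 2 exactly.

2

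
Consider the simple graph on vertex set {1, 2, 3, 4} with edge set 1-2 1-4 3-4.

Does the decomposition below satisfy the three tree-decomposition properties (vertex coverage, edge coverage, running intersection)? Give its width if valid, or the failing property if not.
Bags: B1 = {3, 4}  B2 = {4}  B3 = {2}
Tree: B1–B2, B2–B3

A tree decomposition must satisfy three properties: every vertex lies in some bag; for every edge, both endpoints lie together in some bag; and for every vertex, the bags containing it form a connected subtree. Here vertex 1 appears in no bag, so the decomposition is invalid.

No — vertex 1 appears in no bag.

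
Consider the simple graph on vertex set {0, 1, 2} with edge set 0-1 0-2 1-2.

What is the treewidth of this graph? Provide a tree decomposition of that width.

Treewidth 2.
One optimal decomposition is:
Bags: B1 = {0, 1, 2}
Tree: (single bag)

A single bag containing all 3 vertices is trivially a valid decomposition of width 2. Conversely, {0, 1, 2} is a clique of size 3, and the vertices of any clique must share a bag in every tree decomposition; so some bag has ≥ 3 vertices and tw(G) ≥ 2. Combining the bounds, tw(G) = 2.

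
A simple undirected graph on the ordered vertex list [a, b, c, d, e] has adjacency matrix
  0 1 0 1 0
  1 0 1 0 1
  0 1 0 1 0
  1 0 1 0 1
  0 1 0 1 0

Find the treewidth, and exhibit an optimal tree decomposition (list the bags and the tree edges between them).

Every bag has size at most 3, so the width is 3 − 1 = 2 and tw(G) ≤ 2. For the lower bound, G contains the cycle d–c–b–e–d, so G is not a forest; only forests have treewidth ≤ 1, hence tw(G) ≥ 2. Hence tw(G) = 2 exactly.

Treewidth 2.
Bags: B1 = {b, c, d}  B2 = {b, d, e}  B3 = {a, b, d}
Tree: B1–B2, B2–B3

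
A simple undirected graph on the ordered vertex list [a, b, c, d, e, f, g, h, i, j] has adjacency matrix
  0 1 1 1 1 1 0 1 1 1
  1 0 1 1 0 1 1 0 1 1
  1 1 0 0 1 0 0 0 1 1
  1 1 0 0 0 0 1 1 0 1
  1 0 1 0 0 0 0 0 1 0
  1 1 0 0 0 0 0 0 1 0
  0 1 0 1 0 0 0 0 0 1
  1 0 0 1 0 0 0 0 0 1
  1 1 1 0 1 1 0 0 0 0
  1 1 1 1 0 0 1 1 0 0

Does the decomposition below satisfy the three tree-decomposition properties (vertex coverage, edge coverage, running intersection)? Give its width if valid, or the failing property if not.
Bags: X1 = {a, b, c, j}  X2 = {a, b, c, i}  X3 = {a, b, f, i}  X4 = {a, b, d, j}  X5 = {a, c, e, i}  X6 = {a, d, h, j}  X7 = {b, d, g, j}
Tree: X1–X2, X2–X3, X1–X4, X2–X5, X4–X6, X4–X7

Checking the three conditions: (i) the bags cover all of {a, b, c, d, e, f, g, h, i, j}; (ii) for each edge, some bag contains both endpoints; (iii) the bags containing any fixed vertex form a subtree. All hold, so the decomposition is valid with width 4 − 1 = 3.

Yes; width 3.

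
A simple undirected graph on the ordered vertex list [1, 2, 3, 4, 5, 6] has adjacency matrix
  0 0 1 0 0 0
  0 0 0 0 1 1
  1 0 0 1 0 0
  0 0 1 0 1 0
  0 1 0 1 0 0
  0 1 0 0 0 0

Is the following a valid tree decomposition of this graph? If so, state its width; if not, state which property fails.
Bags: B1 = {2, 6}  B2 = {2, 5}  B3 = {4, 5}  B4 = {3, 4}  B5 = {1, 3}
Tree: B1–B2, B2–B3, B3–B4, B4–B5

Checking the three conditions: (i) the bags cover all of {1, 2, 3, 4, 5, 6}; (ii) for each edge, some bag contains both endpoints; (iii) the bags containing any fixed vertex form a subtree. All hold, so the decomposition is valid with width 2 − 1 = 1.

Yes; width 1.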